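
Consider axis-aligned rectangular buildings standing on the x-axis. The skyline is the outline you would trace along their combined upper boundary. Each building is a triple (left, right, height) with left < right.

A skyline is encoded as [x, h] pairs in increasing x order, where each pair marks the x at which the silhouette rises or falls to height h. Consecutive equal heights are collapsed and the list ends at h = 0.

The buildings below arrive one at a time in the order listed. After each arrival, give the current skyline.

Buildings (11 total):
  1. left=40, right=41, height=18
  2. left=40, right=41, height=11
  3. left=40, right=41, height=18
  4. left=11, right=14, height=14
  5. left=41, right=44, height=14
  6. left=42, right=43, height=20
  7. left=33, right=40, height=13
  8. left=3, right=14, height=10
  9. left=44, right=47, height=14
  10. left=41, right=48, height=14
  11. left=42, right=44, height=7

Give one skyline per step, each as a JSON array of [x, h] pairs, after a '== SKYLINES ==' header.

== SKYLINES ==
[[40,18],[41,0]]
[[40,18],[41,0]]
[[40,18],[41,0]]
[[11,14],[14,0],[40,18],[41,0]]
[[11,14],[14,0],[40,18],[41,14],[44,0]]
[[11,14],[14,0],[40,18],[41,14],[42,20],[43,14],[44,0]]
[[11,14],[14,0],[33,13],[40,18],[41,14],[42,20],[43,14],[44,0]]
[[3,10],[11,14],[14,0],[33,13],[40,18],[41,14],[42,20],[43,14],[44,0]]
[[3,10],[11,14],[14,0],[33,13],[40,18],[41,14],[42,20],[43,14],[47,0]]
[[3,10],[11,14],[14,0],[33,13],[40,18],[41,14],[42,20],[43,14],[48,0]]
[[3,10],[11,14],[14,0],[33,13],[40,18],[41,14],[42,20],[43,14],[48,0]]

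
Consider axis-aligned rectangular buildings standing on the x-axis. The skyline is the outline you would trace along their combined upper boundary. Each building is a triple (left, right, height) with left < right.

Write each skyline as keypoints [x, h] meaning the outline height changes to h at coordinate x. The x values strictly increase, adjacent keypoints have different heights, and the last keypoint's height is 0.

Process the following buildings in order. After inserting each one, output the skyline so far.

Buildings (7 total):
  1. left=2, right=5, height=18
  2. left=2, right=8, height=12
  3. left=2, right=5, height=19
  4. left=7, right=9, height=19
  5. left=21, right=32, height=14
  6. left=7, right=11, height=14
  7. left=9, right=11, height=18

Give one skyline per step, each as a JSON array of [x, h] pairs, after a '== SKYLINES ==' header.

== SKYLINES ==
[[2,18],[5,0]]
[[2,18],[5,12],[8,0]]
[[2,19],[5,12],[8,0]]
[[2,19],[5,12],[7,19],[9,0]]
[[2,19],[5,12],[7,19],[9,0],[21,14],[32,0]]
[[2,19],[5,12],[7,19],[9,14],[11,0],[21,14],[32,0]]
[[2,19],[5,12],[7,19],[9,18],[11,0],[21,14],[32,0]]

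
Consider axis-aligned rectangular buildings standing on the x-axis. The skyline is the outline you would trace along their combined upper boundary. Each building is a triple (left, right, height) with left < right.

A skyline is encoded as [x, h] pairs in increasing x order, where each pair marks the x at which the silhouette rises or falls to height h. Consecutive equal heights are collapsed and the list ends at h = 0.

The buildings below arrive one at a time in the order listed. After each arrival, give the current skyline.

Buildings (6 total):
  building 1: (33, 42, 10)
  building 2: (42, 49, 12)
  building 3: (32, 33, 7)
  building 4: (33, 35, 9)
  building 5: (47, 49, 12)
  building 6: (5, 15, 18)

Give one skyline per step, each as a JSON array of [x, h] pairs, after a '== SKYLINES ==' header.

== SKYLINES ==
[[33,10],[42,0]]
[[33,10],[42,12],[49,0]]
[[32,7],[33,10],[42,12],[49,0]]
[[32,7],[33,10],[42,12],[49,0]]
[[32,7],[33,10],[42,12],[49,0]]
[[5,18],[15,0],[32,7],[33,10],[42,12],[49,0]]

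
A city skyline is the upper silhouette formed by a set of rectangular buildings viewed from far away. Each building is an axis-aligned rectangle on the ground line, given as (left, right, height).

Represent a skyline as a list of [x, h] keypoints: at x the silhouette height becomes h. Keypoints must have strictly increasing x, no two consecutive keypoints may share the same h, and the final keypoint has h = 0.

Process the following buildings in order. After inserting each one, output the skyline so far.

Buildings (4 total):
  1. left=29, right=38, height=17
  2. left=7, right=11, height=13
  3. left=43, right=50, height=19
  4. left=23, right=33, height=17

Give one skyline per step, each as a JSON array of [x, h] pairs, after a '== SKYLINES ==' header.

== SKYLINES ==
[[29,17],[38,0]]
[[7,13],[11,0],[29,17],[38,0]]
[[7,13],[11,0],[29,17],[38,0],[43,19],[50,0]]
[[7,13],[11,0],[23,17],[38,0],[43,19],[50,0]]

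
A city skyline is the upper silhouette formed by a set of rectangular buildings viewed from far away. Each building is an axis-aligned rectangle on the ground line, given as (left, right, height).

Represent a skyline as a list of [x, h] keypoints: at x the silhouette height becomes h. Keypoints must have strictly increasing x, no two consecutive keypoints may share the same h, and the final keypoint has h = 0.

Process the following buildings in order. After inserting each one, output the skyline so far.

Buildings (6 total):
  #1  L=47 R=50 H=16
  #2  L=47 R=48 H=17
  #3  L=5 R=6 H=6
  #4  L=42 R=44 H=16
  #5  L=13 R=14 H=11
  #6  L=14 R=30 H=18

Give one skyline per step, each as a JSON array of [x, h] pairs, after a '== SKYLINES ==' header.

== SKYLINES ==
[[47,16],[50,0]]
[[47,17],[48,16],[50,0]]
[[5,6],[6,0],[47,17],[48,16],[50,0]]
[[5,6],[6,0],[42,16],[44,0],[47,17],[48,16],[50,0]]
[[5,6],[6,0],[13,11],[14,0],[42,16],[44,0],[47,17],[48,16],[50,0]]
[[5,6],[6,0],[13,11],[14,18],[30,0],[42,16],[44,0],[47,17],[48,16],[50,0]]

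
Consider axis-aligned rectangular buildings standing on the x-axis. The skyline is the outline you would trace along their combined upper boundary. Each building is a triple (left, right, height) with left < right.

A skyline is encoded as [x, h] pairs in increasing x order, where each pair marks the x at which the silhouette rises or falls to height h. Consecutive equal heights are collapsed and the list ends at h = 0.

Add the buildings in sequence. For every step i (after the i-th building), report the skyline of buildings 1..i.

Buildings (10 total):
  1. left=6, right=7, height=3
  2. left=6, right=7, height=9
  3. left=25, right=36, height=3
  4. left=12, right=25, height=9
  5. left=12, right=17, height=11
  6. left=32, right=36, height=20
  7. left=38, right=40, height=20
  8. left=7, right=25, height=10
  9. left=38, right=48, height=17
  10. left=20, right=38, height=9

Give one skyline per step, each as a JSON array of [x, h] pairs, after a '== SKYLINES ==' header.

== SKYLINES ==
[[6,3],[7,0]]
[[6,9],[7,0]]
[[6,9],[7,0],[25,3],[36,0]]
[[6,9],[7,0],[12,9],[25,3],[36,0]]
[[6,9],[7,0],[12,11],[17,9],[25,3],[36,0]]
[[6,9],[7,0],[12,11],[17,9],[25,3],[32,20],[36,0]]
[[6,9],[7,0],[12,11],[17,9],[25,3],[32,20],[36,0],[38,20],[40,0]]
[[6,9],[7,10],[12,11],[17,10],[25,3],[32,20],[36,0],[38,20],[40,0]]
[[6,9],[7,10],[12,11],[17,10],[25,3],[32,20],[36,0],[38,20],[40,17],[48,0]]
[[6,9],[7,10],[12,11],[17,10],[25,9],[32,20],[36,9],[38,20],[40,17],[48,0]]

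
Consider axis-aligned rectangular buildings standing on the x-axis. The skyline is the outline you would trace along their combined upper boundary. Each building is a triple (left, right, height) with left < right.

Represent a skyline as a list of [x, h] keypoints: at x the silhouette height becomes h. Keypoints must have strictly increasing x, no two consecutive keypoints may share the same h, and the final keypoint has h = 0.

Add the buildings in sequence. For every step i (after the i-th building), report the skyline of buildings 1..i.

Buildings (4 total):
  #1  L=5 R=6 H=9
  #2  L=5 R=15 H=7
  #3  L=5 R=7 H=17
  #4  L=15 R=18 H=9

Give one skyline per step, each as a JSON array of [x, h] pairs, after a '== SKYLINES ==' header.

== SKYLINES ==
[[5,9],[6,0]]
[[5,9],[6,7],[15,0]]
[[5,17],[7,7],[15,0]]
[[5,17],[7,7],[15,9],[18,0]]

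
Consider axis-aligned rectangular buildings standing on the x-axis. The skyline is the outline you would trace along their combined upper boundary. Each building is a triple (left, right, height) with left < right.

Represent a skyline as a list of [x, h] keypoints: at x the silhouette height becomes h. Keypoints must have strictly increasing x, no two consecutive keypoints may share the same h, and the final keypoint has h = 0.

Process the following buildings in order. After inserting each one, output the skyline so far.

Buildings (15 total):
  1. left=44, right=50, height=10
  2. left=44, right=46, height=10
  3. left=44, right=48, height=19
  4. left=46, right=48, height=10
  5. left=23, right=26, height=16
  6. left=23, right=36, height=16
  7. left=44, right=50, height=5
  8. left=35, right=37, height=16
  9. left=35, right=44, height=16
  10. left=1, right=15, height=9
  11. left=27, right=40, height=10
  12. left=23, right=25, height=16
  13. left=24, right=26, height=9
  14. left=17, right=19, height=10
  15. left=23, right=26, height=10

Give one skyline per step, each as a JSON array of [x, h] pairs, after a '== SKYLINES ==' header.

== SKYLINES ==
[[44,10],[50,0]]
[[44,10],[50,0]]
[[44,19],[48,10],[50,0]]
[[44,19],[48,10],[50,0]]
[[23,16],[26,0],[44,19],[48,10],[50,0]]
[[23,16],[36,0],[44,19],[48,10],[50,0]]
[[23,16],[36,0],[44,19],[48,10],[50,0]]
[[23,16],[37,0],[44,19],[48,10],[50,0]]
[[23,16],[44,19],[48,10],[50,0]]
[[1,9],[15,0],[23,16],[44,19],[48,10],[50,0]]
[[1,9],[15,0],[23,16],[44,19],[48,10],[50,0]]
[[1,9],[15,0],[23,16],[44,19],[48,10],[50,0]]
[[1,9],[15,0],[23,16],[44,19],[48,10],[50,0]]
[[1,9],[15,0],[17,10],[19,0],[23,16],[44,19],[48,10],[50,0]]
[[1,9],[15,0],[17,10],[19,0],[23,16],[44,19],[48,10],[50,0]]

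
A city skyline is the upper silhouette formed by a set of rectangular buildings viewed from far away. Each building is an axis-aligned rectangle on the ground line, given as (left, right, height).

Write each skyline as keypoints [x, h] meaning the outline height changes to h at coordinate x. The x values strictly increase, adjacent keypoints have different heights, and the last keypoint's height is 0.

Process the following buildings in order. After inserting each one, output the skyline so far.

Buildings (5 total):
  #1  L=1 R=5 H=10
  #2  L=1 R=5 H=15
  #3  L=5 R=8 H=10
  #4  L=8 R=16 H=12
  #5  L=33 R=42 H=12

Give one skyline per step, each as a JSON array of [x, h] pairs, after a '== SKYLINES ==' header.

== SKYLINES ==
[[1,10],[5,0]]
[[1,15],[5,0]]
[[1,15],[5,10],[8,0]]
[[1,15],[5,10],[8,12],[16,0]]
[[1,15],[5,10],[8,12],[16,0],[33,12],[42,0]]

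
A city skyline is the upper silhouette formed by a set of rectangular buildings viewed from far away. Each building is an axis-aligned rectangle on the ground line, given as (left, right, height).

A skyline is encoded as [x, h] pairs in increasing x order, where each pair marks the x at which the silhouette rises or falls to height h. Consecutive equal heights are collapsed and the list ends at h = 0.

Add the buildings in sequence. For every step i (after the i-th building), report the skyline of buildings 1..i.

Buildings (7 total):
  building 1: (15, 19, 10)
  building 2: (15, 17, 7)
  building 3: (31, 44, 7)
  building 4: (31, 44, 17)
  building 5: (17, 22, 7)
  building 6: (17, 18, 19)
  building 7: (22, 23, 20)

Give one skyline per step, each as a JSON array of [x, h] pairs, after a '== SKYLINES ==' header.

== SKYLINES ==
[[15,10],[19,0]]
[[15,10],[19,0]]
[[15,10],[19,0],[31,7],[44,0]]
[[15,10],[19,0],[31,17],[44,0]]
[[15,10],[19,7],[22,0],[31,17],[44,0]]
[[15,10],[17,19],[18,10],[19,7],[22,0],[31,17],[44,0]]
[[15,10],[17,19],[18,10],[19,7],[22,20],[23,0],[31,17],[44,0]]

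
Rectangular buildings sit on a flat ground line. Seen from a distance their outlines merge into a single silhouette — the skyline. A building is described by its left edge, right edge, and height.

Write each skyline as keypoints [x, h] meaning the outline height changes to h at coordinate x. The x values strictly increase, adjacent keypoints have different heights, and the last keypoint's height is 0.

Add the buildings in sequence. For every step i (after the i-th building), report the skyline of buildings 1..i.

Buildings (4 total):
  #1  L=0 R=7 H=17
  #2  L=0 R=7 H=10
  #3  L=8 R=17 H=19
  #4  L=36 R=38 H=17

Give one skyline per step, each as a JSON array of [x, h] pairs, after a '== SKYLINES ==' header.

== SKYLINES ==
[[0,17],[7,0]]
[[0,17],[7,0]]
[[0,17],[7,0],[8,19],[17,0]]
[[0,17],[7,0],[8,19],[17,0],[36,17],[38,0]]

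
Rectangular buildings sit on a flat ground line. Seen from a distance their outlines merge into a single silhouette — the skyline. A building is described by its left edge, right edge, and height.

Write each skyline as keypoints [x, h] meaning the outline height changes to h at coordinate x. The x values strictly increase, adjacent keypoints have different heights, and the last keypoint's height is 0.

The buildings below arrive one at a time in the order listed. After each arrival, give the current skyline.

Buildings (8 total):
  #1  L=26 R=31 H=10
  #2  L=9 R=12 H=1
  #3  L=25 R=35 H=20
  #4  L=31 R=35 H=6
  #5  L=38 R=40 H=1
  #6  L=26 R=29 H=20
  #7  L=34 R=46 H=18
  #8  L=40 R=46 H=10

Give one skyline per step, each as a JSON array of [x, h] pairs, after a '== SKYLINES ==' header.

== SKYLINES ==
[[26,10],[31,0]]
[[9,1],[12,0],[26,10],[31,0]]
[[9,1],[12,0],[25,20],[35,0]]
[[9,1],[12,0],[25,20],[35,0]]
[[9,1],[12,0],[25,20],[35,0],[38,1],[40,0]]
[[9,1],[12,0],[25,20],[35,0],[38,1],[40,0]]
[[9,1],[12,0],[25,20],[35,18],[46,0]]
[[9,1],[12,0],[25,20],[35,18],[46,0]]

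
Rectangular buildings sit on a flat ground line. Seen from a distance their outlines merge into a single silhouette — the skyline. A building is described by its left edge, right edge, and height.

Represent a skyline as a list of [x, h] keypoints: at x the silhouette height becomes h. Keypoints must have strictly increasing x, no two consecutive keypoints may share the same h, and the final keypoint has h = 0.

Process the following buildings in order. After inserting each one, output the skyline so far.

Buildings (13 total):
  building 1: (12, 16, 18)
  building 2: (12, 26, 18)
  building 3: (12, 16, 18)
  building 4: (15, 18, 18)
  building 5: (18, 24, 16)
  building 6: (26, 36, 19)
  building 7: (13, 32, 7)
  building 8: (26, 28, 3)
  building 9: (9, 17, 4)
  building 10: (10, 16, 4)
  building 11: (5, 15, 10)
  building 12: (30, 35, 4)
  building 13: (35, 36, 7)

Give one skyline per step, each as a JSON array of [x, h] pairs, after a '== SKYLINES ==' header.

== SKYLINES ==
[[12,18],[16,0]]
[[12,18],[26,0]]
[[12,18],[26,0]]
[[12,18],[26,0]]
[[12,18],[26,0]]
[[12,18],[26,19],[36,0]]
[[12,18],[26,19],[36,0]]
[[12,18],[26,19],[36,0]]
[[9,4],[12,18],[26,19],[36,0]]
[[9,4],[12,18],[26,19],[36,0]]
[[5,10],[12,18],[26,19],[36,0]]
[[5,10],[12,18],[26,19],[36,0]]
[[5,10],[12,18],[26,19],[36,0]]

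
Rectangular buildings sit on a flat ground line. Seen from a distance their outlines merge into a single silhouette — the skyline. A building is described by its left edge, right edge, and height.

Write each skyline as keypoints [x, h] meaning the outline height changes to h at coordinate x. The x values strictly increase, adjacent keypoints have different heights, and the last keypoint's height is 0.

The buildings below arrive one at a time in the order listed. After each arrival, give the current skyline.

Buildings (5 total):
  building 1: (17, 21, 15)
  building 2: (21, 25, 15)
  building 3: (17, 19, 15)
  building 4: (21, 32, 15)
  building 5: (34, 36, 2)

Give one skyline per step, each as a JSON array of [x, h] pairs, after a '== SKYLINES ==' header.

== SKYLINES ==
[[17,15],[21,0]]
[[17,15],[25,0]]
[[17,15],[25,0]]
[[17,15],[32,0]]
[[17,15],[32,0],[34,2],[36,0]]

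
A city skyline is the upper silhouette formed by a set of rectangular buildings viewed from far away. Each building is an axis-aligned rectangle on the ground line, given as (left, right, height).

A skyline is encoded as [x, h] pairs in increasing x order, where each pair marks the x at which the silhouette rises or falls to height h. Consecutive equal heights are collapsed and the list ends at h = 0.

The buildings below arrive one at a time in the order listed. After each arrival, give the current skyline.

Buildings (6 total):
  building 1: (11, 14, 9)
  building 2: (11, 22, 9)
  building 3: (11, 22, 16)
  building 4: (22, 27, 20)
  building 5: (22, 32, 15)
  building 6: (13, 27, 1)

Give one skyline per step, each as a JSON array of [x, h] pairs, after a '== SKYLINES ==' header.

== SKYLINES ==
[[11,9],[14,0]]
[[11,9],[22,0]]
[[11,16],[22,0]]
[[11,16],[22,20],[27,0]]
[[11,16],[22,20],[27,15],[32,0]]
[[11,16],[22,20],[27,15],[32,0]]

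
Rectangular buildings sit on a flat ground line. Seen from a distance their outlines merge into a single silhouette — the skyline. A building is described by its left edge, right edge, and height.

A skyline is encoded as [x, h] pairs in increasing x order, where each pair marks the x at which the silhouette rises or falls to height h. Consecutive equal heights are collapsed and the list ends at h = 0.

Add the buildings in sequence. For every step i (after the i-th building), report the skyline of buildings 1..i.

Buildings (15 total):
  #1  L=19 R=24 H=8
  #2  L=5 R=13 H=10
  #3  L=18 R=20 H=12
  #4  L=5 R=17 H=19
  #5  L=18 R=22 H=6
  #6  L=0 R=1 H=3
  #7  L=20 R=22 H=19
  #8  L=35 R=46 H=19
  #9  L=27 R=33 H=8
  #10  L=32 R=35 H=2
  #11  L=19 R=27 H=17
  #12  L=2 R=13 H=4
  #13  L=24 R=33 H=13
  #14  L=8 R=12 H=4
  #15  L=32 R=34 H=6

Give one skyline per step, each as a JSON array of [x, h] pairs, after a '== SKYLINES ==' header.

== SKYLINES ==
[[19,8],[24,0]]
[[5,10],[13,0],[19,8],[24,0]]
[[5,10],[13,0],[18,12],[20,8],[24,0]]
[[5,19],[17,0],[18,12],[20,8],[24,0]]
[[5,19],[17,0],[18,12],[20,8],[24,0]]
[[0,3],[1,0],[5,19],[17,0],[18,12],[20,8],[24,0]]
[[0,3],[1,0],[5,19],[17,0],[18,12],[20,19],[22,8],[24,0]]
[[0,3],[1,0],[5,19],[17,0],[18,12],[20,19],[22,8],[24,0],[35,19],[46,0]]
[[0,3],[1,0],[5,19],[17,0],[18,12],[20,19],[22,8],[24,0],[27,8],[33,0],[35,19],[46,0]]
[[0,3],[1,0],[5,19],[17,0],[18,12],[20,19],[22,8],[24,0],[27,8],[33,2],[35,19],[46,0]]
[[0,3],[1,0],[5,19],[17,0],[18,12],[19,17],[20,19],[22,17],[27,8],[33,2],[35,19],[46,0]]
[[0,3],[1,0],[2,4],[5,19],[17,0],[18,12],[19,17],[20,19],[22,17],[27,8],[33,2],[35,19],[46,0]]
[[0,3],[1,0],[2,4],[5,19],[17,0],[18,12],[19,17],[20,19],[22,17],[27,13],[33,2],[35,19],[46,0]]
[[0,3],[1,0],[2,4],[5,19],[17,0],[18,12],[19,17],[20,19],[22,17],[27,13],[33,2],[35,19],[46,0]]
[[0,3],[1,0],[2,4],[5,19],[17,0],[18,12],[19,17],[20,19],[22,17],[27,13],[33,6],[34,2],[35,19],[46,0]]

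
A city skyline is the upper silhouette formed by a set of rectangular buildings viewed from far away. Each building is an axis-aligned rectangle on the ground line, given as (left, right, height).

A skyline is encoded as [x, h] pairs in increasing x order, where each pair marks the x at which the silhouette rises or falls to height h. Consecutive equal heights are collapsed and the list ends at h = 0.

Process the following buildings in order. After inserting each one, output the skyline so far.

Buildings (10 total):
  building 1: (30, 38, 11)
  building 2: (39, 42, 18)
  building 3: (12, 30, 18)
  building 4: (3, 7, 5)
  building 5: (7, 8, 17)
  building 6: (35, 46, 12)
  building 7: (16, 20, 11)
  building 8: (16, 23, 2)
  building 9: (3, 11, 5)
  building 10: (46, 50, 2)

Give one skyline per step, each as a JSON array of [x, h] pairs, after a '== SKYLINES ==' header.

== SKYLINES ==
[[30,11],[38,0]]
[[30,11],[38,0],[39,18],[42,0]]
[[12,18],[30,11],[38,0],[39,18],[42,0]]
[[3,5],[7,0],[12,18],[30,11],[38,0],[39,18],[42,0]]
[[3,5],[7,17],[8,0],[12,18],[30,11],[38,0],[39,18],[42,0]]
[[3,5],[7,17],[8,0],[12,18],[30,11],[35,12],[39,18],[42,12],[46,0]]
[[3,5],[7,17],[8,0],[12,18],[30,11],[35,12],[39,18],[42,12],[46,0]]
[[3,5],[7,17],[8,0],[12,18],[30,11],[35,12],[39,18],[42,12],[46,0]]
[[3,5],[7,17],[8,5],[11,0],[12,18],[30,11],[35,12],[39,18],[42,12],[46,0]]
[[3,5],[7,17],[8,5],[11,0],[12,18],[30,11],[35,12],[39,18],[42,12],[46,2],[50,0]]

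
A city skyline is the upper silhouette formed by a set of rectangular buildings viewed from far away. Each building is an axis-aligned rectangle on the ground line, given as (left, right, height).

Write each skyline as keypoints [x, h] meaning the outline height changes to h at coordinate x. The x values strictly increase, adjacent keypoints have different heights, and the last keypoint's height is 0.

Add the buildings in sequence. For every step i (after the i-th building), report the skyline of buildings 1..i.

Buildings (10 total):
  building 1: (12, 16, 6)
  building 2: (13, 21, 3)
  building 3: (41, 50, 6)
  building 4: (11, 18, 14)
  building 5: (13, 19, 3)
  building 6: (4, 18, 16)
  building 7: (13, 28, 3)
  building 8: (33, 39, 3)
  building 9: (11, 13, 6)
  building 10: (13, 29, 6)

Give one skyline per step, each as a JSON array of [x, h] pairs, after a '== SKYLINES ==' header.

== SKYLINES ==
[[12,6],[16,0]]
[[12,6],[16,3],[21,0]]
[[12,6],[16,3],[21,0],[41,6],[50,0]]
[[11,14],[18,3],[21,0],[41,6],[50,0]]
[[11,14],[18,3],[21,0],[41,6],[50,0]]
[[4,16],[18,3],[21,0],[41,6],[50,0]]
[[4,16],[18,3],[28,0],[41,6],[50,0]]
[[4,16],[18,3],[28,0],[33,3],[39,0],[41,6],[50,0]]
[[4,16],[18,3],[28,0],[33,3],[39,0],[41,6],[50,0]]
[[4,16],[18,6],[29,0],[33,3],[39,0],[41,6],[50,0]]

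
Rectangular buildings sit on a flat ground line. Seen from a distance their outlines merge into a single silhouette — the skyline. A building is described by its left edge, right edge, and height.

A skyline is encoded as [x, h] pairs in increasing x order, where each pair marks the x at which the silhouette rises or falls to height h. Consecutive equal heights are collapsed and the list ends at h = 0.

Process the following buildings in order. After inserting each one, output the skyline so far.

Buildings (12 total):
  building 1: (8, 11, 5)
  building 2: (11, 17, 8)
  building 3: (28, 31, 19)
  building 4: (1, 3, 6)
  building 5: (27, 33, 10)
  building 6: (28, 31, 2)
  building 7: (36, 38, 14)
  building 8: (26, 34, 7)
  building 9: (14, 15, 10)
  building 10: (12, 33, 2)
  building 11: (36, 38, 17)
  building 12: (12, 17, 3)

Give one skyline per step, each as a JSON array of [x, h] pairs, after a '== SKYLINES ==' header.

== SKYLINES ==
[[8,5],[11,0]]
[[8,5],[11,8],[17,0]]
[[8,5],[11,8],[17,0],[28,19],[31,0]]
[[1,6],[3,0],[8,5],[11,8],[17,0],[28,19],[31,0]]
[[1,6],[3,0],[8,5],[11,8],[17,0],[27,10],[28,19],[31,10],[33,0]]
[[1,6],[3,0],[8,5],[11,8],[17,0],[27,10],[28,19],[31,10],[33,0]]
[[1,6],[3,0],[8,5],[11,8],[17,0],[27,10],[28,19],[31,10],[33,0],[36,14],[38,0]]
[[1,6],[3,0],[8,5],[11,8],[17,0],[26,7],[27,10],[28,19],[31,10],[33,7],[34,0],[36,14],[38,0]]
[[1,6],[3,0],[8,5],[11,8],[14,10],[15,8],[17,0],[26,7],[27,10],[28,19],[31,10],[33,7],[34,0],[36,14],[38,0]]
[[1,6],[3,0],[8,5],[11,8],[14,10],[15,8],[17,2],[26,7],[27,10],[28,19],[31,10],[33,7],[34,0],[36,14],[38,0]]
[[1,6],[3,0],[8,5],[11,8],[14,10],[15,8],[17,2],[26,7],[27,10],[28,19],[31,10],[33,7],[34,0],[36,17],[38,0]]
[[1,6],[3,0],[8,5],[11,8],[14,10],[15,8],[17,2],[26,7],[27,10],[28,19],[31,10],[33,7],[34,0],[36,17],[38,0]]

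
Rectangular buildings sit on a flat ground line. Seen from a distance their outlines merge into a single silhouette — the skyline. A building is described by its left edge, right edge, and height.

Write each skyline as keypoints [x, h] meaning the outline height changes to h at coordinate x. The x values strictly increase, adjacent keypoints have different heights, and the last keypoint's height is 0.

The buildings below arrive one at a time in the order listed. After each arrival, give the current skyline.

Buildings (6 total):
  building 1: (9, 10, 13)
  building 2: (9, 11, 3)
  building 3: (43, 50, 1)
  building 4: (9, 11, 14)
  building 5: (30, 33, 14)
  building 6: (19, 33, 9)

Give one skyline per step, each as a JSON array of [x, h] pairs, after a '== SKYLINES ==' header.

== SKYLINES ==
[[9,13],[10,0]]
[[9,13],[10,3],[11,0]]
[[9,13],[10,3],[11,0],[43,1],[50,0]]
[[9,14],[11,0],[43,1],[50,0]]
[[9,14],[11,0],[30,14],[33,0],[43,1],[50,0]]
[[9,14],[11,0],[19,9],[30,14],[33,0],[43,1],[50,0]]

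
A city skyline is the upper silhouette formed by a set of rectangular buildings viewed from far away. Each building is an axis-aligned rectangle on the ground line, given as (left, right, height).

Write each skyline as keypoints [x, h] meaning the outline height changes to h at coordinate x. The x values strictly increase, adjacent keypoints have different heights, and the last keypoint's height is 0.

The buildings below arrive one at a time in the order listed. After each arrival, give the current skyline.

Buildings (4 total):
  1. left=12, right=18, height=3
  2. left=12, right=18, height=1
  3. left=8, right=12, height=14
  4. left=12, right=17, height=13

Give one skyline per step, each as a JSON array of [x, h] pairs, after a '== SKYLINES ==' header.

== SKYLINES ==
[[12,3],[18,0]]
[[12,3],[18,0]]
[[8,14],[12,3],[18,0]]
[[8,14],[12,13],[17,3],[18,0]]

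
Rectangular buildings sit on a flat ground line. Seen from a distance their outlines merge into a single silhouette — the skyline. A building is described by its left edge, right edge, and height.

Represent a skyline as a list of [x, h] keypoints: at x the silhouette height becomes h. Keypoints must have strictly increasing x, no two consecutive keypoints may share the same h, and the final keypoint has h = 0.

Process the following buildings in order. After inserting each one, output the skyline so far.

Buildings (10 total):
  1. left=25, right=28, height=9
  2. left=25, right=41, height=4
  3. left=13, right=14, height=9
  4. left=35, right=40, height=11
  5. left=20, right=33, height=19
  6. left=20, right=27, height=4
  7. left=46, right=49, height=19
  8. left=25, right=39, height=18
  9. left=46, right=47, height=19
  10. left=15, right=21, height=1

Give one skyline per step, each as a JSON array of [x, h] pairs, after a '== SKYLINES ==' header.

== SKYLINES ==
[[25,9],[28,0]]
[[25,9],[28,4],[41,0]]
[[13,9],[14,0],[25,9],[28,4],[41,0]]
[[13,9],[14,0],[25,9],[28,4],[35,11],[40,4],[41,0]]
[[13,9],[14,0],[20,19],[33,4],[35,11],[40,4],[41,0]]
[[13,9],[14,0],[20,19],[33,4],[35,11],[40,4],[41,0]]
[[13,9],[14,0],[20,19],[33,4],[35,11],[40,4],[41,0],[46,19],[49,0]]
[[13,9],[14,0],[20,19],[33,18],[39,11],[40,4],[41,0],[46,19],[49,0]]
[[13,9],[14,0],[20,19],[33,18],[39,11],[40,4],[41,0],[46,19],[49,0]]
[[13,9],[14,0],[15,1],[20,19],[33,18],[39,11],[40,4],[41,0],[46,19],[49,0]]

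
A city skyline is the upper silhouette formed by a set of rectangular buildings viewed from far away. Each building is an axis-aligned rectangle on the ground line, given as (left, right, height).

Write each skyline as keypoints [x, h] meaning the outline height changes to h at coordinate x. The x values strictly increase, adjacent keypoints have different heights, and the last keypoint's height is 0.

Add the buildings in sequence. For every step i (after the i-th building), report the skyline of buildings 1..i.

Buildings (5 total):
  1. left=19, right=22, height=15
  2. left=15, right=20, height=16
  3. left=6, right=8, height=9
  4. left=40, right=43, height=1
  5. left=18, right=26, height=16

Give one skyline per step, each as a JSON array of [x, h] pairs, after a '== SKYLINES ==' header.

== SKYLINES ==
[[19,15],[22,0]]
[[15,16],[20,15],[22,0]]
[[6,9],[8,0],[15,16],[20,15],[22,0]]
[[6,9],[8,0],[15,16],[20,15],[22,0],[40,1],[43,0]]
[[6,9],[8,0],[15,16],[26,0],[40,1],[43,0]]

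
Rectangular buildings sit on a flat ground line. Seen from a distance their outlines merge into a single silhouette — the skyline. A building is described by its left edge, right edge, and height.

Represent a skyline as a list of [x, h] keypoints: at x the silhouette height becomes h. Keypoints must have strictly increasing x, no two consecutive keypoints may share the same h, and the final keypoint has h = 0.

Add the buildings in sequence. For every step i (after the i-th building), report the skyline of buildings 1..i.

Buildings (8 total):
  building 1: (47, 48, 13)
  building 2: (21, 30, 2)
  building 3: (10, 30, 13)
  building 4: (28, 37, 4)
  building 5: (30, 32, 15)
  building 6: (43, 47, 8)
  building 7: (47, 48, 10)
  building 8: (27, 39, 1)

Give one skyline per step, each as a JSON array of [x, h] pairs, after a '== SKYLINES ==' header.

== SKYLINES ==
[[47,13],[48,0]]
[[21,2],[30,0],[47,13],[48,0]]
[[10,13],[30,0],[47,13],[48,0]]
[[10,13],[30,4],[37,0],[47,13],[48,0]]
[[10,13],[30,15],[32,4],[37,0],[47,13],[48,0]]
[[10,13],[30,15],[32,4],[37,0],[43,8],[47,13],[48,0]]
[[10,13],[30,15],[32,4],[37,0],[43,8],[47,13],[48,0]]
[[10,13],[30,15],[32,4],[37,1],[39,0],[43,8],[47,13],[48,0]]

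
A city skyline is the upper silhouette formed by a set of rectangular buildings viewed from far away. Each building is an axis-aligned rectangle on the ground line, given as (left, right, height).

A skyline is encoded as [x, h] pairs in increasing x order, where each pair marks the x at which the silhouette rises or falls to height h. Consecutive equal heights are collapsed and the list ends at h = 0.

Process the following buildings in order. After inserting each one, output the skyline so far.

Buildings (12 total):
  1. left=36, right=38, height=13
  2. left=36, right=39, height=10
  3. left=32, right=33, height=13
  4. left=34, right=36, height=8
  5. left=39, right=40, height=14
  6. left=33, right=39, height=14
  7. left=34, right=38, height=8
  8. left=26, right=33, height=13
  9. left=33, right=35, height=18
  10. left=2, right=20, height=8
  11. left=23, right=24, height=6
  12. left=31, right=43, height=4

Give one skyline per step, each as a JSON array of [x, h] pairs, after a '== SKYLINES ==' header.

== SKYLINES ==
[[36,13],[38,0]]
[[36,13],[38,10],[39,0]]
[[32,13],[33,0],[36,13],[38,10],[39,0]]
[[32,13],[33,0],[34,8],[36,13],[38,10],[39,0]]
[[32,13],[33,0],[34,8],[36,13],[38,10],[39,14],[40,0]]
[[32,13],[33,14],[40,0]]
[[32,13],[33,14],[40,0]]
[[26,13],[33,14],[40,0]]
[[26,13],[33,18],[35,14],[40,0]]
[[2,8],[20,0],[26,13],[33,18],[35,14],[40,0]]
[[2,8],[20,0],[23,6],[24,0],[26,13],[33,18],[35,14],[40,0]]
[[2,8],[20,0],[23,6],[24,0],[26,13],[33,18],[35,14],[40,4],[43,0]]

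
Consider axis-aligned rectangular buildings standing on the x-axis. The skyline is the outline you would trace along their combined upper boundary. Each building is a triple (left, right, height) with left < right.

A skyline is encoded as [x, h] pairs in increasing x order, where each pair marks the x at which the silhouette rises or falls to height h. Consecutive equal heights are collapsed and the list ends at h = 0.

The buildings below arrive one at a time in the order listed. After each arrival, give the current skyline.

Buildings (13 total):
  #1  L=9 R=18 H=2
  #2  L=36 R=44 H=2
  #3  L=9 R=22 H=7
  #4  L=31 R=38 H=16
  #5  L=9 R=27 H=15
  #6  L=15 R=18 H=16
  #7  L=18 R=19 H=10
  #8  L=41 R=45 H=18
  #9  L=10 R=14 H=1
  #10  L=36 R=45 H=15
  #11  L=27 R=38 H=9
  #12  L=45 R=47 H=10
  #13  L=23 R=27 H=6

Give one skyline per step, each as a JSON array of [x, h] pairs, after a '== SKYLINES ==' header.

== SKYLINES ==
[[9,2],[18,0]]
[[9,2],[18,0],[36,2],[44,0]]
[[9,7],[22,0],[36,2],[44,0]]
[[9,7],[22,0],[31,16],[38,2],[44,0]]
[[9,15],[27,0],[31,16],[38,2],[44,0]]
[[9,15],[15,16],[18,15],[27,0],[31,16],[38,2],[44,0]]
[[9,15],[15,16],[18,15],[27,0],[31,16],[38,2],[44,0]]
[[9,15],[15,16],[18,15],[27,0],[31,16],[38,2],[41,18],[45,0]]
[[9,15],[15,16],[18,15],[27,0],[31,16],[38,2],[41,18],[45,0]]
[[9,15],[15,16],[18,15],[27,0],[31,16],[38,15],[41,18],[45,0]]
[[9,15],[15,16],[18,15],[27,9],[31,16],[38,15],[41,18],[45,0]]
[[9,15],[15,16],[18,15],[27,9],[31,16],[38,15],[41,18],[45,10],[47,0]]
[[9,15],[15,16],[18,15],[27,9],[31,16],[38,15],[41,18],[45,10],[47,0]]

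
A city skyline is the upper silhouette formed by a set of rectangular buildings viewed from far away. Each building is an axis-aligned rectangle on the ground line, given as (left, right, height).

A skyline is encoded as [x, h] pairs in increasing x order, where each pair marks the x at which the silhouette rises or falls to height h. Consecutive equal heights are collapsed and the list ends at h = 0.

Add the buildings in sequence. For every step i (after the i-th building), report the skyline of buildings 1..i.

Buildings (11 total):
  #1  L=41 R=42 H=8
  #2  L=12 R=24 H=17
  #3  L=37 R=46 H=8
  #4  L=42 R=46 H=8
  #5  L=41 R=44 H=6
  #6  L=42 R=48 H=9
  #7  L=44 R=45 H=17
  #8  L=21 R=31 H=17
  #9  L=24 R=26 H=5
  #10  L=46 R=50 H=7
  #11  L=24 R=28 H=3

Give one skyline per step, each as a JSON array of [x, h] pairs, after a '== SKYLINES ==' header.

== SKYLINES ==
[[41,8],[42,0]]
[[12,17],[24,0],[41,8],[42,0]]
[[12,17],[24,0],[37,8],[46,0]]
[[12,17],[24,0],[37,8],[46,0]]
[[12,17],[24,0],[37,8],[46,0]]
[[12,17],[24,0],[37,8],[42,9],[48,0]]
[[12,17],[24,0],[37,8],[42,9],[44,17],[45,9],[48,0]]
[[12,17],[31,0],[37,8],[42,9],[44,17],[45,9],[48,0]]
[[12,17],[31,0],[37,8],[42,9],[44,17],[45,9],[48,0]]
[[12,17],[31,0],[37,8],[42,9],[44,17],[45,9],[48,7],[50,0]]
[[12,17],[31,0],[37,8],[42,9],[44,17],[45,9],[48,7],[50,0]]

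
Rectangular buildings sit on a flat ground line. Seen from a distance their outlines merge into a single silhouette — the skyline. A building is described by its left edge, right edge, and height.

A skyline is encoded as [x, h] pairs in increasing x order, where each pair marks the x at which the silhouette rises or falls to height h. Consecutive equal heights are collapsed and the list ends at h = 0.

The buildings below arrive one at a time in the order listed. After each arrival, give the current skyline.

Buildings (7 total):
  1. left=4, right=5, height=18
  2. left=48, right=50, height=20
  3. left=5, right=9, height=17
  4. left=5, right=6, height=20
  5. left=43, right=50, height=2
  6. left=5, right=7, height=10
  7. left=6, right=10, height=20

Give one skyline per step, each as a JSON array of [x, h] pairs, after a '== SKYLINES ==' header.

== SKYLINES ==
[[4,18],[5,0]]
[[4,18],[5,0],[48,20],[50,0]]
[[4,18],[5,17],[9,0],[48,20],[50,0]]
[[4,18],[5,20],[6,17],[9,0],[48,20],[50,0]]
[[4,18],[5,20],[6,17],[9,0],[43,2],[48,20],[50,0]]
[[4,18],[5,20],[6,17],[9,0],[43,2],[48,20],[50,0]]
[[4,18],[5,20],[10,0],[43,2],[48,20],[50,0]]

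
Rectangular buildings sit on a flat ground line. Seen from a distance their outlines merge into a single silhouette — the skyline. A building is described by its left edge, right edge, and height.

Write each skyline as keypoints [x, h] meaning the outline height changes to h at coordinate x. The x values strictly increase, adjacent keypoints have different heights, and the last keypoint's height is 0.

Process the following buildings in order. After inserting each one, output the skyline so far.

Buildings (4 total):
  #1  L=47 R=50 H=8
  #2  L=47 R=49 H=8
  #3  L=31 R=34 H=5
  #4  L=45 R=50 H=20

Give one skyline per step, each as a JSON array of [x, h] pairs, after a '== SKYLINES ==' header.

== SKYLINES ==
[[47,8],[50,0]]
[[47,8],[50,0]]
[[31,5],[34,0],[47,8],[50,0]]
[[31,5],[34,0],[45,20],[50,0]]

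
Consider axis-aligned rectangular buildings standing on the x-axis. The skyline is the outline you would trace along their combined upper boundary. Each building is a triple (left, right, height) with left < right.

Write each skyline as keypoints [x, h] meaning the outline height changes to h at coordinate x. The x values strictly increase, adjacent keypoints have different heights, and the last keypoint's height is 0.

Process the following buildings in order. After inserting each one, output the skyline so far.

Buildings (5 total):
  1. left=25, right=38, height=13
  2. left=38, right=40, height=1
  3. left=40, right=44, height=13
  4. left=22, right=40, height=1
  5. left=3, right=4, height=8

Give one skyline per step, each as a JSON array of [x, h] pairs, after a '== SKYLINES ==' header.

== SKYLINES ==
[[25,13],[38,0]]
[[25,13],[38,1],[40,0]]
[[25,13],[38,1],[40,13],[44,0]]
[[22,1],[25,13],[38,1],[40,13],[44,0]]
[[3,8],[4,0],[22,1],[25,13],[38,1],[40,13],[44,0]]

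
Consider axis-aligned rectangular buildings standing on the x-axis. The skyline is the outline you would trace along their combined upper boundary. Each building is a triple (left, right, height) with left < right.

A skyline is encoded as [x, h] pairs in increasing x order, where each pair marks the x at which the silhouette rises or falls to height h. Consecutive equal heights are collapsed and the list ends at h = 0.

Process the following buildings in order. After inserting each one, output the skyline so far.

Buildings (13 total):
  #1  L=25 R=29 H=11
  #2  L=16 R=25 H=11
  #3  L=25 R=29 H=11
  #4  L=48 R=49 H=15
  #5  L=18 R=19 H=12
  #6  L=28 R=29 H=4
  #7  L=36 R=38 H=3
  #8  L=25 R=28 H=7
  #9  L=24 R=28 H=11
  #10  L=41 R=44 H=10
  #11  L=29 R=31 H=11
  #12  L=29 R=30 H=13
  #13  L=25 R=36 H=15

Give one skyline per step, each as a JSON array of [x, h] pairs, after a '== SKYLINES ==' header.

== SKYLINES ==
[[25,11],[29,0]]
[[16,11],[29,0]]
[[16,11],[29,0]]
[[16,11],[29,0],[48,15],[49,0]]
[[16,11],[18,12],[19,11],[29,0],[48,15],[49,0]]
[[16,11],[18,12],[19,11],[29,0],[48,15],[49,0]]
[[16,11],[18,12],[19,11],[29,0],[36,3],[38,0],[48,15],[49,0]]
[[16,11],[18,12],[19,11],[29,0],[36,3],[38,0],[48,15],[49,0]]
[[16,11],[18,12],[19,11],[29,0],[36,3],[38,0],[48,15],[49,0]]
[[16,11],[18,12],[19,11],[29,0],[36,3],[38,0],[41,10],[44,0],[48,15],[49,0]]
[[16,11],[18,12],[19,11],[31,0],[36,3],[38,0],[41,10],[44,0],[48,15],[49,0]]
[[16,11],[18,12],[19,11],[29,13],[30,11],[31,0],[36,3],[38,0],[41,10],[44,0],[48,15],[49,0]]
[[16,11],[18,12],[19,11],[25,15],[36,3],[38,0],[41,10],[44,0],[48,15],[49,0]]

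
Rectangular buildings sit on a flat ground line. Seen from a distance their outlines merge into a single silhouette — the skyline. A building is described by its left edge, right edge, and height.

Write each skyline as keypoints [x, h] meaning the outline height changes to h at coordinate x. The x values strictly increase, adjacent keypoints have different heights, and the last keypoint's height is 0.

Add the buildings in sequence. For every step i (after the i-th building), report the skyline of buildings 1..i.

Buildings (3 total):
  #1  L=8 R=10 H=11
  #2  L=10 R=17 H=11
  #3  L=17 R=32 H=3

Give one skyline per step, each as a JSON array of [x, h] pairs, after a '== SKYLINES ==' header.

== SKYLINES ==
[[8,11],[10,0]]
[[8,11],[17,0]]
[[8,11],[17,3],[32,0]]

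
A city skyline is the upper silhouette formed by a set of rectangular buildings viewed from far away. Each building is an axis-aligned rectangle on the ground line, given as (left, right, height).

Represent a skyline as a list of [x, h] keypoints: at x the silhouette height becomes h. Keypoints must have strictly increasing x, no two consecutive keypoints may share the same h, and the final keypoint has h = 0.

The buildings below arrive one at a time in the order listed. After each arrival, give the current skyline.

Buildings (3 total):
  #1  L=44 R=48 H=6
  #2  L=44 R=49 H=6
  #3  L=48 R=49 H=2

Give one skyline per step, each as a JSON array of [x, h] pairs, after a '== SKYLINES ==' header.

== SKYLINES ==
[[44,6],[48,0]]
[[44,6],[49,0]]
[[44,6],[49,0]]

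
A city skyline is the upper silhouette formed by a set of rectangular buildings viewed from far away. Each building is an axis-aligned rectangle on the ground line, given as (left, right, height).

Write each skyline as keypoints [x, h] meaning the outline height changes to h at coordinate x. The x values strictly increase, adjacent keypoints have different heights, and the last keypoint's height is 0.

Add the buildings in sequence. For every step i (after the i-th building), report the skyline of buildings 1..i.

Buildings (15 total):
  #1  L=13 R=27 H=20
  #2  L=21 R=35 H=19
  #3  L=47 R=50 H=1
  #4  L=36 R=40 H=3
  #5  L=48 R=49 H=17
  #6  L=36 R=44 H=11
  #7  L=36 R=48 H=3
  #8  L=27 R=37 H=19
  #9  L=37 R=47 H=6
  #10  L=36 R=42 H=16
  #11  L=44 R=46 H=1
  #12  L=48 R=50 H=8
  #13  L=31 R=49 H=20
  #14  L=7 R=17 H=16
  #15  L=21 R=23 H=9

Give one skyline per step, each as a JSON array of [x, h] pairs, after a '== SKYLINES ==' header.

== SKYLINES ==
[[13,20],[27,0]]
[[13,20],[27,19],[35,0]]
[[13,20],[27,19],[35,0],[47,1],[50,0]]
[[13,20],[27,19],[35,0],[36,3],[40,0],[47,1],[50,0]]
[[13,20],[27,19],[35,0],[36,3],[40,0],[47,1],[48,17],[49,1],[50,0]]
[[13,20],[27,19],[35,0],[36,11],[44,0],[47,1],[48,17],[49,1],[50,0]]
[[13,20],[27,19],[35,0],[36,11],[44,3],[48,17],[49,1],[50,0]]
[[13,20],[27,19],[37,11],[44,3],[48,17],[49,1],[50,0]]
[[13,20],[27,19],[37,11],[44,6],[47,3],[48,17],[49,1],[50,0]]
[[13,20],[27,19],[37,16],[42,11],[44,6],[47,3],[48,17],[49,1],[50,0]]
[[13,20],[27,19],[37,16],[42,11],[44,6],[47,3],[48,17],[49,1],[50,0]]
[[13,20],[27,19],[37,16],[42,11],[44,6],[47,3],[48,17],[49,8],[50,0]]
[[13,20],[27,19],[31,20],[49,8],[50,0]]
[[7,16],[13,20],[27,19],[31,20],[49,8],[50,0]]
[[7,16],[13,20],[27,19],[31,20],[49,8],[50,0]]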